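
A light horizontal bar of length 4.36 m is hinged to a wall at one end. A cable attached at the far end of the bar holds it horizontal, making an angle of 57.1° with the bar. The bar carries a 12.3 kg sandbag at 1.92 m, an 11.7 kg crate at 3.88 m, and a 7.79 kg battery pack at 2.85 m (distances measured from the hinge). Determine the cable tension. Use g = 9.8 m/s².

Choose the hinge as the axis so the unknown hinge reaction has zero arm there.
Sandbag: 12.3 × 9.8 = 120.5 N down at 1.92 m → arm 1.92 m, τ = 120.5 × 1.92 = 231.4 N·m clockwise.
Crate: 11.7 × 9.8 = 114.7 N down at 3.88 m → arm 3.88 m, τ = 114.7 × 3.88 = 445 N·m clockwise.
Battery pack: 7.79 × 9.8 = 76.34 N down at 2.85 m → arm 2.85 m, τ = 76.34 × 2.85 = 217.6 N·m clockwise.
Total clockwise load moment = 894 N·m.
The cable tension T acts at 4.36 m; only its component perpendicular to the bar, T sinθ, produces torque. sin 57.1° = 0.8396.
Balancing moments: T × 4.36 × 0.8396 = 894, giving T = 894 / 3.661 = 244 N.

T ≈ 244 N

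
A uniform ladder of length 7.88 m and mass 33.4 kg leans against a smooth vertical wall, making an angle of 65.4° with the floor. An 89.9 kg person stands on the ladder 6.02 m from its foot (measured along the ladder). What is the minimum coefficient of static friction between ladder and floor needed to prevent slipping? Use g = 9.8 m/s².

μ_min ≈ 0.317

About the foot of the ladder:
Ladder weight 33.4×9.8 = 327.3 N acts at 3.94 m along the ladder; its horizontal arm is 3.94·cos65.4° = 1.64 m → τ = 536.8 N·m clockwise.
Person: 89.9×9.8 = 881 N at 6.02 m → arm 2.506 m → τ = 2208 N·m clockwise.
Wall normal N acts horizontally at the top; its moment arm is the height L sinθ = 7.88·sin65.4° = 7.165 m, counterclockwise.
Στ = 0 ⇒ N × 7.165 = 2745 ⇒ N = 383.1 N.
ΣFx = 0 ⇒ f = N_wall = 383.1 N. ΣFy = 0 ⇒ N_floor = 1208 N.
μ_min = f / N_floor = 383.1 / 1208 = 0.317.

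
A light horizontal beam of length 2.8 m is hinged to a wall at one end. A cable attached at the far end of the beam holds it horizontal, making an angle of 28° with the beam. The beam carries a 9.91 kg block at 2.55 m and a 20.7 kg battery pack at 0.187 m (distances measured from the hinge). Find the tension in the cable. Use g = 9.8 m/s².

Take moments about the hinge.
Block: 9.91 × 9.8 = 97.12 N down at 2.55 m → arm 2.55 m, τ = 97.12 × 2.55 = 247.7 N·m clockwise.
Battery pack: 20.7 × 9.8 = 202.9 N down at 0.187 m → arm 0.187 m, τ = 202.9 × 0.187 = 37.94 N·m clockwise.
Total clockwise load moment = 285.6 N·m.
The cable tension T acts at 2.8 m; only its component perpendicular to the beam, T sinθ, produces torque. sin 28° = 0.4695.
Στ = 0 ⇒ T × 2.8 × 0.4695 = 285.6 ⇒ T = 285.6 / 1.315 = 217 N.

T ≈ 217 N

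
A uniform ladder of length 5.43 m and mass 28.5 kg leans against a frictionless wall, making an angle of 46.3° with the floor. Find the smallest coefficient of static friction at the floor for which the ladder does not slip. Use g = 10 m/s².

μ_min ≈ 0.478

About the foot of the ladder:
Ladder weight 28.5×10 = 285 N acts at 2.715 m along the ladder; its horizontal arm is 2.715·cos46.3° = 1.876 m → τ = 534.7 N·m clockwise.
Wall normal N acts horizontally at the top; its moment arm is the height L sinθ = 5.43·sin46.3° = 3.926 m, counterclockwise.
For rotational equilibrium, N × 3.926 = 534.7, so N = 136.2 N.
ΣFx = 0 ⇒ f = N_wall = 136.2 N. ΣFy = 0 ⇒ N_floor = 285 N.
μ_min = f / N_floor = 136.2 / 285 = 0.478.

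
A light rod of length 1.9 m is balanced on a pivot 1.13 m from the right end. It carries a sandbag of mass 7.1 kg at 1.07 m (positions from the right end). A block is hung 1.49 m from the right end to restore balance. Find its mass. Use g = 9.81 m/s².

m ≈ 1.18 kg

Choose the pivot (at 1.13 m from the right end) as the axis so the support reaction has zero arm there.
Sandbag: 7.1 × 9.81 = 69.65 N down at 1.07 m → arm 0.06 m, τ = 69.65 × 0.06 = 4.179 N·m clockwise.
Net moment of known loads = 4.179 N·m clockwise.
An unknown mass m at 1.49 m has arm 0.36 m; its moment is m·g·0.36 counterclockwise.
For rotational equilibrium, m × 9.81 × 0.36 = 4.179, so m = 4.179 / (9.81 × 0.36) = 1.18 kg.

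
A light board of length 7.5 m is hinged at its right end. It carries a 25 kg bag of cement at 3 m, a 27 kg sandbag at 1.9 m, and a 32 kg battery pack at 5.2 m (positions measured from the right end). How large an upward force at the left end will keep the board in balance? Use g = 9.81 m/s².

Sum moments about the right end (the unknown pivot reaction has zero arm there).
Bag of cement: 25 × 9.81 = 245.2 N down at 3 m → arm 3 m, τ = 245.2 × 3 = 735.6 N·m counterclockwise.
Sandbag: 27 × 9.81 = 264.9 N down at 1.9 m → arm 1.9 m, τ = 264.9 × 1.9 = 503.3 N·m counterclockwise.
Battery pack: 32 × 9.81 = 313.9 N down at 5.2 m → arm 5.2 m, τ = 313.9 × 5.2 = 1632 N·m counterclockwise.
Net moment of the loads = 2871 N·m counterclockwise.
The upward force F acts at the left end, arm 7.5 m, giving F × 7.5 clockwise.
Balancing moments: F × 7.5 = 2871, giving F = 2871 / 7.5 = 383 N.

F ≈ 383 N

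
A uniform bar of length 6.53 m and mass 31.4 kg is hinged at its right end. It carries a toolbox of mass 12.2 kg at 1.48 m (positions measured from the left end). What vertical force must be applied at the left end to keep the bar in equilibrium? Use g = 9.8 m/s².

F ≈ 246 N

Choose the right end as the axis so the unknown pivot reaction has zero arm there.
Beam weight: 31.4 × 9.8 = 307.7 N down at 3.265 m → arm 3.265 m, τ = 307.7 × 3.265 = 1005 N·m counterclockwise.
Toolbox: 12.2 × 9.8 = 119.6 N down at 1.48 m → arm 5.05 m, τ = 119.6 × 5.05 = 604 N·m counterclockwise.
Net moment of the loads = 1609 N·m counterclockwise.
The upward force F acts at the left end, arm 6.53 m, giving F × 6.53 clockwise.
Balancing moments: F × 6.53 = 1609, giving F = 1609 / 6.53 = 246 N.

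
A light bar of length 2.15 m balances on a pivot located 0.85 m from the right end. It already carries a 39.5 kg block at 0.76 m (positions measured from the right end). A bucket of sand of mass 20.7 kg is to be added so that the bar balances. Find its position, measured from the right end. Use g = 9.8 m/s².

x ≈ 1.02 m from the right end

Taking torques about the pivot (at 0.85 m from the right end):
Block: 39.5 × 9.8 = 387.1 N down at 0.76 m → arm 0.09 m, τ = 387.1 × 0.09 = 34.84 N·m clockwise.
Net moment of existing loads = 34.84 N·m clockwise.
The bucket of sand weighs 20.7 × 9.8 = 202.9 N and must supply an equal counterclockwise moment, so its lever arm about the pivot is 34.84 / 202.9 = 0.172 m.
That puts it at 0.85 + 0.172 = 1.02 m from the right end.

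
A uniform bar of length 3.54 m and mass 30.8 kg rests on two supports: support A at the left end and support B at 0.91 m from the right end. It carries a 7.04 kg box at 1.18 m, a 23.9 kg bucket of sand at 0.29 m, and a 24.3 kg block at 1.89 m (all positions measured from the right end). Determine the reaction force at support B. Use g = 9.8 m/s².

Choose support A as the axis so its reaction then has zero moment arm.
Beam weight: 30.8 × 9.8 = 301.8 N down at 1.77 m → arm 1.77 m, τ = 301.8 × 1.77 = 534.2 N·m clockwise.
Box: 7.04 × 9.8 = 68.99 N down at 1.18 m → arm 2.36 m, τ = 68.99 × 2.36 = 162.8 N·m clockwise.
Bucket of sand: 23.9 × 9.8 = 234.2 N down at 0.29 m → arm 3.25 m, τ = 234.2 × 3.25 = 761.1 N·m clockwise.
Block: 24.3 × 9.8 = 238.1 N down at 1.89 m → arm 1.65 m, τ = 238.1 × 1.65 = 392.9 N·m clockwise.
Net load moment about support A = 1851 N·m clockwise.
Reaction R at support B is upward at 0.91 m, arm 2.63 m → moment R × 2.63 counterclockwise.
Στ = 0 ⇒ R × 2.63 = 1851 ⇒ R = 704 N.

R_B ≈ 704 N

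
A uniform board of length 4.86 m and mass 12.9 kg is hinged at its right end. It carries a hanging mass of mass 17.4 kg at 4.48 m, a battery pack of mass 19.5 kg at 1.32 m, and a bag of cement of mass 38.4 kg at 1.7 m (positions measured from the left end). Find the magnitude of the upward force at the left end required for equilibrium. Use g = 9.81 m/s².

F ≈ 461 N

Take moments about the right end.
Beam weight: 12.9 × 9.81 = 126.5 N down at 2.43 m → arm 2.43 m, τ = 126.5 × 2.43 = 307.4 N·m counterclockwise.
Hanging mass: 17.4 × 9.81 = 170.7 N down at 4.48 m → arm 0.38 m, τ = 170.7 × 0.38 = 64.87 N·m counterclockwise.
Battery pack: 19.5 × 9.81 = 191.3 N down at 1.32 m → arm 3.54 m, τ = 191.3 × 3.54 = 677.2 N·m counterclockwise.
Bag of cement: 38.4 × 9.81 = 376.7 N down at 1.7 m → arm 3.16 m, τ = 376.7 × 3.16 = 1190 N·m counterclockwise.
Net moment of the loads = 2239 N·m counterclockwise.
The upward force F acts at the left end, arm 4.86 m, giving F × 4.86 clockwise.
Setting net torque to zero: F × 4.86 = 2239 → F = 2239 / 4.86 = 461 N.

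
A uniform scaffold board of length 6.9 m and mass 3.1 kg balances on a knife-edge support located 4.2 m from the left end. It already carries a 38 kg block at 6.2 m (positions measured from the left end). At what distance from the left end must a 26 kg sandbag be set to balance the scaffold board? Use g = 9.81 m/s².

Taking torques about the knife-edge support (at 4.2 m from the left end):
Beam weight: 3.1 × 9.81 = 30.41 N down at 3.45 m → arm 0.75 m, τ = 30.41 × 0.75 = 22.81 N·m counterclockwise.
Block: 38 × 9.81 = 372.8 N down at 6.2 m → arm 2 m, τ = 372.8 × 2 = 745.6 N·m clockwise.
Net moment of existing loads = 722.8 N·m clockwise.
The sandbag weighs 26 × 9.81 = 255.1 N and must supply an equal counterclockwise moment, so its lever arm about the knife-edge support is 722.8 / 255.1 = 2.83 m.
That puts it at 4.2 − 2.83 = 1.37 m from the left end.

x ≈ 1.37 m from the left end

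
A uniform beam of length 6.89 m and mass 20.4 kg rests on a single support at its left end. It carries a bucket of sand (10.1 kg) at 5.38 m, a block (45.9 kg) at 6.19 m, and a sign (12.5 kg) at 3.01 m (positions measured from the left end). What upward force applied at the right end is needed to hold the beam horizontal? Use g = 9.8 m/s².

Choose the left end as the axis so the unknown pivot reaction has zero arm there.
Beam weight: 20.4 × 9.8 = 199.9 N down at 3.445 m → arm 3.445 m, τ = 199.9 × 3.445 = 688.7 N·m clockwise.
Bucket of sand: 10.1 × 9.8 = 98.98 N down at 5.38 m → arm 5.38 m, τ = 98.98 × 5.38 = 532.5 N·m clockwise.
Block: 45.9 × 9.8 = 449.8 N down at 6.19 m → arm 6.19 m, τ = 449.8 × 6.19 = 2784 N·m clockwise.
Sign: 12.5 × 9.8 = 122.5 N down at 3.01 m → arm 3.01 m, τ = 122.5 × 3.01 = 368.7 N·m clockwise.
Net moment of the loads = 4374 N·m clockwise.
The upward force F acts at the right end, arm 6.89 m, giving F × 6.89 counterclockwise.
Balancing moments: F × 6.89 = 4374, giving F = 4374 / 6.89 = 635 N.

F ≈ 635 N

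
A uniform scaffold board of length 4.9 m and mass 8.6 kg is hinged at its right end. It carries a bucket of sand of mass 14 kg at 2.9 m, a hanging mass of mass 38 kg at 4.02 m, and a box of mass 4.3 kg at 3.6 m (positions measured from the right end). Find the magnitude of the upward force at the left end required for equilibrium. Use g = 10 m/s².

Choose the right end as the axis so the unknown pivot reaction has zero arm there.
Beam weight: 8.6 × 10 = 86 N down at 2.45 m → arm 2.45 m, τ = 86 × 2.45 = 210.7 N·m counterclockwise.
Bucket of sand: 14 × 10 = 140 N down at 2.9 m → arm 2.9 m, τ = 140 × 2.9 = 406 N·m counterclockwise.
Hanging mass: 38 × 10 = 380 N down at 4.02 m → arm 4.02 m, τ = 380 × 4.02 = 1528 N·m counterclockwise.
Box: 4.3 × 10 = 43 N down at 3.6 m → arm 3.6 m, τ = 43 × 3.6 = 154.8 N·m counterclockwise.
Net moment of the loads = 2300 N·m counterclockwise.
The upward force F acts at the left end, arm 4.9 m, giving F × 4.9 clockwise.
Balancing moments: F × 4.9 = 2300, giving F = 2300 / 4.9 = 469 N.

F ≈ 469 N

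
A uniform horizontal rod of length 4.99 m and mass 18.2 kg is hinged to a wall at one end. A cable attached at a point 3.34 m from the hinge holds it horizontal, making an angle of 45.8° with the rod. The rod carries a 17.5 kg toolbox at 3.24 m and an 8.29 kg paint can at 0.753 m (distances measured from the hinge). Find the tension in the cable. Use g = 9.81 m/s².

T ≈ 444 N

Sum moments about the hinge (the unknown hinge reaction has zero arm there).
Beam weight: 18.2 × 9.81 = 178.5 N down at 2.495 m → arm 2.495 m, τ = 178.5 × 2.495 = 445.4 N·m clockwise.
Toolbox: 17.5 × 9.81 = 171.7 N down at 3.24 m → arm 3.24 m, τ = 171.7 × 3.24 = 556.3 N·m clockwise.
Paint can: 8.29 × 9.81 = 81.32 N down at 0.753 m → arm 0.753 m, τ = 81.32 × 0.753 = 61.23 N·m clockwise.
Total clockwise load moment = 1063 N·m.
The cable tension T acts at 3.34 m; only its component perpendicular to the rod, T sinθ, produces torque. sin 45.8° = 0.7169.
Balancing moments: T × 3.34 × 0.7169 = 1063, giving T = 1063 / 2.394 = 444 N.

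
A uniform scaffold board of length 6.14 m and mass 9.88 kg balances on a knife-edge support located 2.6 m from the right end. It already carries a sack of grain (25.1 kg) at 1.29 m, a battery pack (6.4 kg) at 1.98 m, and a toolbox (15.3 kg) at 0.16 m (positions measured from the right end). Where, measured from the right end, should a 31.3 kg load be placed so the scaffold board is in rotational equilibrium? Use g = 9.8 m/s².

Taking torques about the knife-edge support (at 2.6 m from the right end):
Beam weight: 9.88 × 9.8 = 96.82 N down at 3.07 m → arm 0.47 m, τ = 96.82 × 0.47 = 45.51 N·m counterclockwise.
Sack of grain: 25.1 × 9.8 = 246 N down at 1.29 m → arm 1.31 m, τ = 246 × 1.31 = 322.3 N·m clockwise.
Battery pack: 6.4 × 9.8 = 62.72 N down at 1.98 m → arm 0.62 m, τ = 62.72 × 0.62 = 38.89 N·m clockwise.
Toolbox: 15.3 × 9.8 = 149.9 N down at 0.16 m → arm 2.44 m, τ = 149.9 × 2.44 = 365.8 N·m clockwise.
Net moment of existing loads = 681.5 N·m clockwise.
The load weighs 31.3 × 9.8 = 306.7 N and must supply an equal counterclockwise moment, so its lever arm about the knife-edge support is 681.5 / 306.7 = 2.22 m.
That puts it at 2.6 + 2.22 = 4.82 m from the right end.

x ≈ 4.82 m from the right end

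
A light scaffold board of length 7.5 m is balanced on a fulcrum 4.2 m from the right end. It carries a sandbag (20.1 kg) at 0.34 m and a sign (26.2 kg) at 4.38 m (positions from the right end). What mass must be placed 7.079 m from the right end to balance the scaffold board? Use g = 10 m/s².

Taking torques about the fulcrum (at 4.2 m from the right end):
Sandbag: 20.1 × 10 = 201 N down at 0.34 m → arm 3.86 m, τ = 201 × 3.86 = 775.9 N·m clockwise.
Sign: 26.2 × 10 = 262 N down at 4.38 m → arm 0.18 m, τ = 262 × 0.18 = 47.16 N·m counterclockwise.
Net moment of known loads = 728.7 N·m clockwise.
An unknown mass m at 7.079 m has arm 2.879 m; its moment is m·g·2.879 counterclockwise.
For rotational equilibrium, m × 10 × 2.879 = 728.7, so m = 728.7 / (10 × 2.879) = 25.3 kg.

m ≈ 25.3 kg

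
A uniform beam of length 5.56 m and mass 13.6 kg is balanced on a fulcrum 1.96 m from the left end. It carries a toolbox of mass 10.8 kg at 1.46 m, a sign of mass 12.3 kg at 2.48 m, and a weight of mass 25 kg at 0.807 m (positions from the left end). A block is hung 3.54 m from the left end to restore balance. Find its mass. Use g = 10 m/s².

Sum moments about the fulcrum (at 1.96 m from the left end) (the support reaction has zero arm there).
Beam weight: 13.6 × 10 = 136 N down at 2.78 m → arm 0.82 m, τ = 136 × 0.82 = 111.5 N·m clockwise.
Toolbox: 10.8 × 10 = 108 N down at 1.46 m → arm 0.5 m, τ = 108 × 0.5 = 54 N·m counterclockwise.
Sign: 12.3 × 10 = 123 N down at 2.48 m → arm 0.52 m, τ = 123 × 0.52 = 63.96 N·m clockwise.
Weight: 25 × 10 = 250 N down at 0.807 m → arm 1.153 m, τ = 250 × 1.153 = 288.2 N·m counterclockwise.
Net moment of known loads = 166.7 N·m counterclockwise.
An unknown mass m at 3.54 m has arm 1.58 m; its moment is m·g·1.58 clockwise.
Setting net torque to zero: m × 10 × 1.58 = 166.7 → m = 166.7 / (10 × 1.58) = 10.6 kg.

m ≈ 10.6 kg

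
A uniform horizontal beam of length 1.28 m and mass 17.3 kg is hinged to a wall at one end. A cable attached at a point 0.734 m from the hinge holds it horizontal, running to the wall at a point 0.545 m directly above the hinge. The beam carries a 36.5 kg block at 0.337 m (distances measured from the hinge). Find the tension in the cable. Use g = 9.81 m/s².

T ≈ 524 N

Sum moments about the hinge (the unknown hinge reaction has zero arm there).
Beam weight: 17.3 × 9.81 = 169.7 N down at 0.64 m → arm 0.64 m, τ = 169.7 × 0.64 = 108.6 N·m clockwise.
Block: 36.5 × 9.81 = 358.1 N down at 0.337 m → arm 0.337 m, τ = 358.1 × 0.337 = 120.7 N·m clockwise.
Total clockwise load moment = 229.3 N·m.
The cable tension T acts at 0.734 m; only its component perpendicular to the beam, T sinθ, produces torque. sinθ = h/√(h²+d²) = 0.545/√(0.545²+0.734²) = 0.5961.
Balancing moments: T × 0.734 × 0.5961 = 229.3, giving T = 229.3 / 0.4375 = 524 N.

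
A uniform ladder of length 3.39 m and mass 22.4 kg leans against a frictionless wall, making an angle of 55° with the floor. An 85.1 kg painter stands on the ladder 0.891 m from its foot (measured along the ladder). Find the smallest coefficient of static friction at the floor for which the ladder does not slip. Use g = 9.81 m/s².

μ_min ≈ 0.219

Take moments about the foot of the ladder.
Ladder weight 22.4×9.81 = 219.7 N acts at 1.695 m along the ladder; its horizontal arm is 1.695·cos55° = 0.9722 m → τ = 213.6 N·m clockwise.
Painter: 85.1×9.81 = 834.8 N at 0.891 m → arm 0.5111 m → τ = 426.7 N·m clockwise.
Wall normal N acts horizontally at the top; its moment arm is the height L sinθ = 3.39·sin55° = 2.777 m, counterclockwise.
Στ = 0 ⇒ N × 2.777 = 640.3 ⇒ N = 230.6 N.
ΣFx = 0 ⇒ f = N_wall = 230.6 N. ΣFy = 0 ⇒ N_floor = 1054 N.
μ_min = f / N_floor = 230.6 / 1054 = 0.219.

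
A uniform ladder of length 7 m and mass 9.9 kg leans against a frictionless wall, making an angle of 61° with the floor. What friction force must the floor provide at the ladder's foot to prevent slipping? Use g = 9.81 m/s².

About the foot of the ladder:
Ladder weight 9.9×9.81 = 97.12 N acts at 3.5 m along the ladder; its horizontal arm is 3.5·cos61° = 1.697 m → τ = 164.8 N·m clockwise.
Wall normal N acts horizontally at the top; its moment arm is the height L sinθ = 7·sin61° = 6.122 m, counterclockwise.
For rotational equilibrium, N × 6.122 = 164.8, so N = 26.9 N.
ΣFx = 0: friction at the foot balances the wall's push, so f = N_wall = 26.9 N.

f ≈ 26.9 N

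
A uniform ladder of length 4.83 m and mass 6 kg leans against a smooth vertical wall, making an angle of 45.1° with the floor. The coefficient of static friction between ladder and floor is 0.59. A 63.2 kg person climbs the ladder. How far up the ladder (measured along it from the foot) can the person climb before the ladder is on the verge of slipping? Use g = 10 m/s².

d ≈ 2.9 m

Taking torques about the foot of the ladder:
Ladder weight 6×10 = 60 N acts at 2.415 m along the ladder; its horizontal arm is 2.415·cos45.1° = 1.705 m → τ = 102.3 N·m clockwise.
Person weight 63.2×10 = 632 N at distance d → arm d·cos45.1° → τ = 632·d·0.7059 clockwise.
Wall normal N at the top has arm L sinθ = 3.421 m counterclockwise, so Στ = 0 gives N·3.421 = 102.3 + 446.1·d.
ΣFy = 0 ⇒ N_floor = 692 N, so the maximum friction is μ_s·N_floor = 0.59×692 = 408.3 N. ΣFx = 0 ⇒ N_wall = f, so at the slipping point N = 408.3 N.
Substituting: 408.3×3.421 = 102.3 + 446.1·d ⇒ d = (1397 − 102.3) / 446.1 = 2.9 m.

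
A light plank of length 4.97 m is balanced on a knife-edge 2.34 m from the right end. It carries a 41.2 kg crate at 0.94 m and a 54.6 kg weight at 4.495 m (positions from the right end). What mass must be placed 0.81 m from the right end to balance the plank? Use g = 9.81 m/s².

m ≈ 39.2 kg

Take moments about the knife-edge (at 2.34 m from the right end).
Crate: 41.2 × 9.81 = 404.2 N down at 0.94 m → arm 1.4 m, τ = 404.2 × 1.4 = 565.9 N·m clockwise.
Weight: 54.6 × 9.81 = 535.6 N down at 4.495 m → arm 2.155 m, τ = 535.6 × 2.155 = 1154 N·m counterclockwise.
Net moment of known loads = 588.1 N·m counterclockwise.
An unknown mass m at 0.81 m has arm 1.53 m; its moment is m·g·1.53 clockwise.
Balancing moments: m × 9.81 × 1.53 = 588.1, giving m = 588.1 / (9.81 × 1.53) = 39.2 kg.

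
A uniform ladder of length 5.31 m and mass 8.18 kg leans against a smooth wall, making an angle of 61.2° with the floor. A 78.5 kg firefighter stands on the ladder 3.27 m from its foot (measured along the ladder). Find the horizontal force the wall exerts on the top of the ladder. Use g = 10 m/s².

N_wall ≈ 288 N

Sum moments about the foot of the ladder (the floor normal and friction both act there and drop out).
Ladder weight 8.18×10 = 81.8 N acts at 2.655 m along the ladder; its horizontal arm is 2.655·cos61.2° = 1.279 m → τ = 104.6 N·m clockwise.
Firefighter: 78.5×10 = 785 N at 3.27 m → arm 1.575 m → τ = 1236 N·m clockwise.
Wall normal N acts horizontally at the top; its moment arm is the height L sinθ = 5.31·sin61.2° = 4.653 m, counterclockwise.
For rotational equilibrium, N × 4.653 = 1341, so N = 288 N.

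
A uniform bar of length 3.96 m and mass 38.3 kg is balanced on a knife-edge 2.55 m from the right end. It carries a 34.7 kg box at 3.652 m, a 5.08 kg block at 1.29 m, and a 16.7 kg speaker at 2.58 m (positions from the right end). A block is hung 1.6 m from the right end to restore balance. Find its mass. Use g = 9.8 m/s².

Choose the knife-edge (at 2.55 m from the right end) as the axis so the support reaction has zero arm there.
Beam weight: 38.3 × 9.8 = 375.3 N down at 1.98 m → arm 0.57 m, τ = 375.3 × 0.57 = 213.9 N·m clockwise.
Box: 34.7 × 9.8 = 340.1 N down at 3.652 m → arm 1.102 m, τ = 340.1 × 1.102 = 374.8 N·m counterclockwise.
Block: 5.08 × 9.8 = 49.78 N down at 1.29 m → arm 1.26 m, τ = 49.78 × 1.26 = 62.72 N·m clockwise.
Speaker: 16.7 × 9.8 = 163.7 N down at 2.58 m → arm 0.03 m, τ = 163.7 × 0.03 = 4.911 N·m counterclockwise.
Net moment of known loads = 103.1 N·m counterclockwise.
An unknown mass m at 1.6 m has arm 0.95 m; its moment is m·g·0.95 clockwise.
For rotational equilibrium, m × 9.8 × 0.95 = 103.1, so m = 103.1 / (9.8 × 0.95) = 11.1 kg.

m ≈ 11.1 kg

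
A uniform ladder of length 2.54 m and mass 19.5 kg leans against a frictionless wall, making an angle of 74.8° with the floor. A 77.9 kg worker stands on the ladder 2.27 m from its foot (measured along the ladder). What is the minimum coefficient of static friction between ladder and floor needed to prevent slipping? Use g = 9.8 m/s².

μ_min ≈ 0.221

Sum moments about the foot of the ladder (the floor normal and friction both act there and drop out).
Ladder weight 19.5×9.8 = 191.1 N acts at 1.27 m along the ladder; its horizontal arm is 1.27·cos74.8° = 0.333 m → τ = 63.64 N·m clockwise.
Worker: 77.9×9.8 = 763.4 N at 2.27 m → arm 0.5952 m → τ = 454.4 N·m clockwise.
Wall normal N acts horizontally at the top; its moment arm is the height L sinθ = 2.54·sin74.8° = 2.451 m, counterclockwise.
Balancing moments: N × 2.451 = 518, giving N = 211.3 N.
ΣFx = 0 ⇒ f = N_wall = 211.3 N. ΣFy = 0 ⇒ N_floor = 954.5 N.
μ_min = f / N_floor = 211.3 / 954.5 = 0.221.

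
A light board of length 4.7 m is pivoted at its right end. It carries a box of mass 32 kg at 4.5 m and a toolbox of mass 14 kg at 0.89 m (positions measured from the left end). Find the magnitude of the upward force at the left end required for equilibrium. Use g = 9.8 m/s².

Take moments about the right end.
Box: 32 × 9.8 = 313.6 N down at 4.5 m → arm 0.2 m, τ = 313.6 × 0.2 = 62.72 N·m counterclockwise.
Toolbox: 14 × 9.8 = 137.2 N down at 0.89 m → arm 3.81 m, τ = 137.2 × 3.81 = 522.7 N·m counterclockwise.
Net moment of the loads = 585.4 N·m counterclockwise.
The upward force F acts at the left end, arm 4.7 m, giving F × 4.7 clockwise.
Balancing moments: F × 4.7 = 585.4, giving F = 585.4 / 4.7 = 125 N.

F ≈ 125 N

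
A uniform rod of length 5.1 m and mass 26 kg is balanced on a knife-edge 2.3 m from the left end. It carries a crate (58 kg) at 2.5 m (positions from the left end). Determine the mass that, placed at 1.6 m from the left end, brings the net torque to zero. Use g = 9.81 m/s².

m ≈ 25.9 kg

Choose the knife-edge (at 2.3 m from the left end) as the axis so the support reaction has zero arm there.
Beam weight: 26 × 9.81 = 255.1 N down at 2.55 m → arm 0.25 m, τ = 255.1 × 0.25 = 63.77 N·m clockwise.
Crate: 58 × 9.81 = 569 N down at 2.5 m → arm 0.2 m, τ = 569 × 0.2 = 113.8 N·m clockwise.
Net moment of known loads = 177.6 N·m clockwise.
An unknown mass m at 1.6 m has arm 0.7 m; its moment is m·g·0.7 counterclockwise.
For rotational equilibrium, m × 9.81 × 0.7 = 177.6, so m = 177.6 / (9.81 × 0.7) = 25.9 kg.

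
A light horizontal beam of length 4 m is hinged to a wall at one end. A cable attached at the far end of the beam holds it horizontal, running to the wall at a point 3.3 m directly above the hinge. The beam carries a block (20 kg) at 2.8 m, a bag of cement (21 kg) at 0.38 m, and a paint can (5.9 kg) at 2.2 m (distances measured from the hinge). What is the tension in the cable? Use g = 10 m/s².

T ≈ 302 N

Taking torques about the hinge:
Block: 20 × 10 = 200 N down at 2.8 m → arm 2.8 m, τ = 200 × 2.8 = 560 N·m clockwise.
Bag of cement: 21 × 10 = 210 N down at 0.38 m → arm 0.38 m, τ = 210 × 0.38 = 79.8 N·m clockwise.
Paint can: 5.9 × 10 = 59 N down at 2.2 m → arm 2.2 m, τ = 59 × 2.2 = 129.8 N·m clockwise.
Total clockwise load moment = 769.6 N·m.
The cable tension T acts at 4 m; only its component perpendicular to the beam, T sinθ, produces torque. sinθ = h/√(h²+d²) = 3.3/√(3.3²+4²) = 0.6364.
Στ = 0 ⇒ T × 4 × 0.6364 = 769.6 ⇒ T = 769.6 / 2.546 = 302 N.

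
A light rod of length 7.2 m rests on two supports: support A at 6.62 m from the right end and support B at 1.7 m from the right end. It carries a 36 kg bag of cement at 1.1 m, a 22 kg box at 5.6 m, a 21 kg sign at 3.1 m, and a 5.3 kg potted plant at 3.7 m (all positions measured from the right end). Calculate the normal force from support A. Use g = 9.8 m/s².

Sum moments about support B (its reaction then has zero moment arm).
Bag of cement: 36 × 9.8 = 352.8 N down at 1.1 m → arm 0.6 m, τ = 352.8 × 0.6 = 211.7 N·m clockwise.
Box: 22 × 9.8 = 215.6 N down at 5.6 m → arm 3.9 m, τ = 215.6 × 3.9 = 840.8 N·m counterclockwise.
Sign: 21 × 9.8 = 205.8 N down at 3.1 m → arm 1.4 m, τ = 205.8 × 1.4 = 288.1 N·m counterclockwise.
Potted plant: 5.3 × 9.8 = 51.94 N down at 3.7 m → arm 2 m, τ = 51.94 × 2 = 103.9 N·m counterclockwise.
Net load moment about support B = 1021 N·m counterclockwise.
Reaction R at support A is upward at 6.62 m, arm 4.92 m → moment R × 4.92 clockwise.
Balancing moments: R × 4.92 = 1021, giving R = 208 N.

R_A ≈ 208 N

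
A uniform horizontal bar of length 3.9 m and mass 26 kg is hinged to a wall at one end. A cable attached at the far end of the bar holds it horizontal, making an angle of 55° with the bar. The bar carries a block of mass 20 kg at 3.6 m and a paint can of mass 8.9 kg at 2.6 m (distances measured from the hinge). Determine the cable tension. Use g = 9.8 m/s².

T ≈ 447 N

Taking torques about the hinge:
Beam weight: 26 × 9.8 = 254.8 N down at 1.95 m → arm 1.95 m, τ = 254.8 × 1.95 = 496.9 N·m clockwise.
Block: 20 × 9.8 = 196 N down at 3.6 m → arm 3.6 m, τ = 196 × 3.6 = 705.6 N·m clockwise.
Paint can: 8.9 × 9.8 = 87.22 N down at 2.6 m → arm 2.6 m, τ = 87.22 × 2.6 = 226.8 N·m clockwise.
Total clockwise load moment = 1429 N·m.
The cable tension T acts at 3.9 m; only its component perpendicular to the bar, T sinθ, produces torque. sin 55° = 0.8192.
Στ = 0 ⇒ T × 3.9 × 0.8192 = 1429 ⇒ T = 1429 / 3.195 = 447 N.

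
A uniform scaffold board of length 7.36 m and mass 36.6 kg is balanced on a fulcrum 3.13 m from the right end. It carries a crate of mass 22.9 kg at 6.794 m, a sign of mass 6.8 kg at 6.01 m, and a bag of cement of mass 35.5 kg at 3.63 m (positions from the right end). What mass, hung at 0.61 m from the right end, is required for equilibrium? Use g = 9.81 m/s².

m ≈ 56.1 kg

Choose the fulcrum (at 3.13 m from the right end) as the axis so the support reaction has zero arm there.
Beam weight: 36.6 × 9.81 = 359 N down at 3.68 m → arm 0.55 m, τ = 359 × 0.55 = 197.5 N·m counterclockwise.
Crate: 22.9 × 9.81 = 224.6 N down at 6.794 m → arm 3.664 m, τ = 224.6 × 3.664 = 822.9 N·m counterclockwise.
Sign: 6.8 × 9.81 = 66.71 N down at 6.01 m → arm 2.88 m, τ = 66.71 × 2.88 = 192.1 N·m counterclockwise.
Bag of cement: 35.5 × 9.81 = 348.3 N down at 3.63 m → arm 0.5 m, τ = 348.3 × 0.5 = 174.2 N·m counterclockwise.
Net moment of known loads = 1387 N·m counterclockwise.
An unknown mass m at 0.61 m has arm 2.52 m; its moment is m·g·2.52 clockwise.
For rotational equilibrium, m × 9.81 × 2.52 = 1387, so m = 1387 / (9.81 × 2.52) = 56.1 kg.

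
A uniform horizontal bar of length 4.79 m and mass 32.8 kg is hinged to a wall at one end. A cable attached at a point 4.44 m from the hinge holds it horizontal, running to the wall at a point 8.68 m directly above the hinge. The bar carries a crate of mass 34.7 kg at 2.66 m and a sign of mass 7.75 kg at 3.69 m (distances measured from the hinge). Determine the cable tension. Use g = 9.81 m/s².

About the hinge:
Beam weight: 32.8 × 9.81 = 321.8 N down at 2.395 m → arm 2.395 m, τ = 321.8 × 2.395 = 770.7 N·m clockwise.
Crate: 34.7 × 9.81 = 340.4 N down at 2.66 m → arm 2.66 m, τ = 340.4 × 2.66 = 905.5 N·m clockwise.
Sign: 7.75 × 9.81 = 76.03 N down at 3.69 m → arm 3.69 m, τ = 76.03 × 3.69 = 280.6 N·m clockwise.
Total clockwise load moment = 1957 N·m.
The cable tension T acts at 4.44 m; only its component perpendicular to the bar, T sinθ, produces torque. sinθ = h/√(h²+d²) = 8.68/√(8.68²+4.44²) = 0.8903.
Setting net torque to zero: T × 4.44 × 0.8903 = 1957 → T = 1957 / 3.953 = 495 N.

T ≈ 495 N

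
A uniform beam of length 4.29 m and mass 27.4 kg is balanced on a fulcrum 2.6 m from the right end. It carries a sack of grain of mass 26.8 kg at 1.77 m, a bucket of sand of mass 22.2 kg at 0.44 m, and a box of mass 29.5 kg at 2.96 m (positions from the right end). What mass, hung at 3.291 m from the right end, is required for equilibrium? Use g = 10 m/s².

m ≈ 104 kg

Sum moments about the fulcrum (at 2.6 m from the right end) (the support reaction has zero arm there).
Beam weight: 27.4 × 10 = 274 N down at 2.145 m → arm 0.455 m, τ = 274 × 0.455 = 124.7 N·m clockwise.
Sack of grain: 26.8 × 10 = 268 N down at 1.77 m → arm 0.83 m, τ = 268 × 0.83 = 222.4 N·m clockwise.
Bucket of sand: 22.2 × 10 = 222 N down at 0.44 m → arm 2.16 m, τ = 222 × 2.16 = 479.5 N·m clockwise.
Box: 29.5 × 10 = 295 N down at 2.96 m → arm 0.36 m, τ = 295 × 0.36 = 106.2 N·m counterclockwise.
Net moment of known loads = 720.4 N·m clockwise.
An unknown mass m at 3.291 m has arm 0.691 m; its moment is m·g·0.691 counterclockwise.
For rotational equilibrium, m × 10 × 0.691 = 720.4, so m = 720.4 / (10 × 0.691) = 104 kg.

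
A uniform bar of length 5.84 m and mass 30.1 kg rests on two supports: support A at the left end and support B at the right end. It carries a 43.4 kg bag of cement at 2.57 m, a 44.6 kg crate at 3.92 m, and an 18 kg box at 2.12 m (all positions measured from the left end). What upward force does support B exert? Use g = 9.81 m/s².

R_B ≈ 693 N

Taking torques about support A:
Beam weight: 30.1 × 9.81 = 295.3 N down at 2.92 m → arm 2.92 m, τ = 295.3 × 2.92 = 862.3 N·m clockwise.
Bag of cement: 43.4 × 9.81 = 425.8 N down at 2.57 m → arm 2.57 m, τ = 425.8 × 2.57 = 1094 N·m clockwise.
Crate: 44.6 × 9.81 = 437.5 N down at 3.92 m → arm 3.92 m, τ = 437.5 × 3.92 = 1715 N·m clockwise.
Box: 18 × 9.81 = 176.6 N down at 2.12 m → arm 2.12 m, τ = 176.6 × 2.12 = 374.4 N·m clockwise.
Net load moment about support A = 4046 N·m clockwise.
Reaction R at support B is upward at 5.84 m, arm 5.84 m → moment R × 5.84 counterclockwise.
Balancing moments: R × 5.84 = 4046, giving R = 693 N.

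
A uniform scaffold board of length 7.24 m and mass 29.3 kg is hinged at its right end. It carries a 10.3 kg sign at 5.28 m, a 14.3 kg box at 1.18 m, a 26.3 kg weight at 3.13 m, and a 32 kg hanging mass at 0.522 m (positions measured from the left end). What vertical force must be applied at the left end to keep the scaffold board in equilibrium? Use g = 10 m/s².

Choose the right end as the axis so the unknown pivot reaction has zero arm there.
Beam weight: 29.3 × 10 = 293 N down at 3.62 m → arm 3.62 m, τ = 293 × 3.62 = 1061 N·m counterclockwise.
Sign: 10.3 × 10 = 103 N down at 5.28 m → arm 1.96 m, τ = 103 × 1.96 = 201.9 N·m counterclockwise.
Box: 14.3 × 10 = 143 N down at 1.18 m → arm 6.06 m, τ = 143 × 6.06 = 866.6 N·m counterclockwise.
Weight: 26.3 × 10 = 263 N down at 3.13 m → arm 4.11 m, τ = 263 × 4.11 = 1081 N·m counterclockwise.
Hanging mass: 32 × 10 = 320 N down at 0.522 m → arm 6.718 m, τ = 320 × 6.718 = 2150 N·m counterclockwise.
Net moment of the loads = 5360 N·m counterclockwise.
The upward force F acts at the left end, arm 7.24 m, giving F × 7.24 clockwise.
Στ = 0 ⇒ F × 7.24 = 5360 ⇒ F = 5360 / 7.24 = 740 N.

F ≈ 740 N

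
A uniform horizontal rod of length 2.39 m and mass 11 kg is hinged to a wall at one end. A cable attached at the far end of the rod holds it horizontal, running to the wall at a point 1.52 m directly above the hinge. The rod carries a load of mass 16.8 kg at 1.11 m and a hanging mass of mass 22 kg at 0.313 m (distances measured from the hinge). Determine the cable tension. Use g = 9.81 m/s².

T ≈ 296 N

Sum moments about the hinge (the unknown hinge reaction has zero arm there).
Beam weight: 11 × 9.81 = 107.9 N down at 1.195 m → arm 1.195 m, τ = 107.9 × 1.195 = 128.9 N·m clockwise.
Load: 16.8 × 9.81 = 164.8 N down at 1.11 m → arm 1.11 m, τ = 164.8 × 1.11 = 182.9 N·m clockwise.
Hanging mass: 22 × 9.81 = 215.8 N down at 0.313 m → arm 0.313 m, τ = 215.8 × 0.313 = 67.55 N·m clockwise.
Total clockwise load moment = 379.4 N·m.
The cable tension T acts at 2.39 m; only its component perpendicular to the rod, T sinθ, produces torque. sinθ = h/√(h²+d²) = 1.52/√(1.52²+2.39²) = 0.5366.
Setting net torque to zero: T × 2.39 × 0.5366 = 379.4 → T = 379.4 / 1.282 = 296 N.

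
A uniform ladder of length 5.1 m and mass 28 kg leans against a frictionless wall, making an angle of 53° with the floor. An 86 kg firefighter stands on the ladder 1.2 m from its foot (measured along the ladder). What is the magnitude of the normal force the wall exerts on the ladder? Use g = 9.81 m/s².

N_wall ≈ 253 N

Take moments about the foot of the ladder.
Ladder weight 28×9.81 = 274.7 N acts at 2.55 m along the ladder; its horizontal arm is 2.55·cos53° = 1.535 m → τ = 421.7 N·m clockwise.
Firefighter: 86×9.81 = 843.7 N at 1.2 m → arm 0.7222 m → τ = 609.3 N·m clockwise.
Wall normal N acts horizontally at the top; its moment arm is the height L sinθ = 5.1·sin53° = 4.073 m, counterclockwise.
Setting net torque to zero: N × 4.073 = 1031 → N = 253 N.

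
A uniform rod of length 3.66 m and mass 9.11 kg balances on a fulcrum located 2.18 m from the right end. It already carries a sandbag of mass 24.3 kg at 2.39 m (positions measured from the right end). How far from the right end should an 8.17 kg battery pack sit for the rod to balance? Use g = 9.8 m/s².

x ≈ 1.95 m from the right end

Taking torques about the fulcrum (at 2.18 m from the right end):
Beam weight: 9.11 × 9.8 = 89.28 N down at 1.83 m → arm 0.35 m, τ = 89.28 × 0.35 = 31.25 N·m clockwise.
Sandbag: 24.3 × 9.8 = 238.1 N down at 2.39 m → arm 0.21 m, τ = 238.1 × 0.21 = 50 N·m counterclockwise.
Net moment of existing loads = 18.75 N·m counterclockwise.
The battery pack weighs 8.17 × 9.8 = 80.07 N and must supply an equal clockwise moment, so its lever arm about the fulcrum is 18.75 / 80.07 = 0.234 m.
That puts it at 2.18 − 0.234 = 1.95 m from the right end.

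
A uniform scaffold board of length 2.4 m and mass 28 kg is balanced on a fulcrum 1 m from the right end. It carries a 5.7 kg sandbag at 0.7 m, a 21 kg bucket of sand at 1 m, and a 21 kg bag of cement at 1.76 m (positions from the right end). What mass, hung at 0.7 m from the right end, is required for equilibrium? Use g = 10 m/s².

Choose the fulcrum (at 1 m from the right end) as the axis so the support reaction has zero arm there.
Beam weight: 28 × 10 = 280 N down at 1.2 m → arm 0.2 m, τ = 280 × 0.2 = 56 N·m counterclockwise.
Sandbag: 5.7 × 10 = 57 N down at 0.7 m → arm 0.3 m, τ = 57 × 0.3 = 17.1 N·m clockwise.
Bucket of sand: acts at the fulcrum, moment arm 0 → no torque.
Bag of cement: 21 × 10 = 210 N down at 1.76 m → arm 0.76 m, τ = 210 × 0.76 = 159.6 N·m counterclockwise.
Net moment of known loads = 198.5 N·m counterclockwise.
An unknown mass m at 0.7 m has arm 0.3 m; its moment is m·g·0.3 clockwise.
Setting net torque to zero: m × 10 × 0.3 = 198.5 → m = 198.5 / (10 × 0.3) = 66.2 kg.

m ≈ 66.2 kg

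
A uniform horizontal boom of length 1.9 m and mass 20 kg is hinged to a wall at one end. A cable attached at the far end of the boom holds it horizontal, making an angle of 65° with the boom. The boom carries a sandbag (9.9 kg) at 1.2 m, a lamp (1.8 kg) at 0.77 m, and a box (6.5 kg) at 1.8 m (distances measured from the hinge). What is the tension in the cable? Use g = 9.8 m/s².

Choose the hinge as the axis so the unknown hinge reaction has zero arm there.
Beam weight: 20 × 9.8 = 196 N down at 0.95 m → arm 0.95 m, τ = 196 × 0.95 = 186.2 N·m clockwise.
Sandbag: 9.9 × 9.8 = 97.02 N down at 1.2 m → arm 1.2 m, τ = 97.02 × 1.2 = 116.4 N·m clockwise.
Lamp: 1.8 × 9.8 = 17.64 N down at 0.77 m → arm 0.77 m, τ = 17.64 × 0.77 = 13.58 N·m clockwise.
Box: 6.5 × 9.8 = 63.7 N down at 1.8 m → arm 1.8 m, τ = 63.7 × 1.8 = 114.7 N·m clockwise.
Total clockwise load moment = 430.9 N·m.
The cable tension T acts at 1.9 m; only its component perpendicular to the boom, T sinθ, produces torque. sin 65° = 0.9063.
Setting net torque to zero: T × 1.9 × 0.9063 = 430.9 → T = 430.9 / 1.722 = 250 N.

T ≈ 250 N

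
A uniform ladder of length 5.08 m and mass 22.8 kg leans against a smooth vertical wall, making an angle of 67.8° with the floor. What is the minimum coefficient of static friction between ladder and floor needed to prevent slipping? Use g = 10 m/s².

Sum moments about the foot of the ladder (the floor normal and friction both act there and drop out).
Ladder weight 22.8×10 = 228 N acts at 2.54 m along the ladder; its horizontal arm is 2.54·cos67.8° = 0.9597 m → τ = 218.8 N·m clockwise.
Wall normal N acts horizontally at the top; its moment arm is the height L sinθ = 5.08·sin67.8° = 4.703 m, counterclockwise.
Balancing moments: N × 4.703 = 218.8, giving N = 46.52 N.
ΣFx = 0 ⇒ f = N_wall = 46.52 N. ΣFy = 0 ⇒ N_floor = 228 N.
μ_min = f / N_floor = 46.52 / 228 = 0.204.

μ_min ≈ 0.204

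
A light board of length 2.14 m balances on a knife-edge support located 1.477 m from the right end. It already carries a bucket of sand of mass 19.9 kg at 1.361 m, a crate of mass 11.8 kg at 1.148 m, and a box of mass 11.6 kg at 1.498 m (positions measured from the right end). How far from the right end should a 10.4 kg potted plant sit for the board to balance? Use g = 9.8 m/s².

Taking torques about the knife-edge support (at 1.477 m from the right end):
Bucket of sand: 19.9 × 9.8 = 195 N down at 1.361 m → arm 0.116 m, τ = 195 × 0.116 = 22.62 N·m clockwise.
Crate: 11.8 × 9.8 = 115.6 N down at 1.148 m → arm 0.329 m, τ = 115.6 × 0.329 = 38.03 N·m clockwise.
Box: 11.6 × 9.8 = 113.7 N down at 1.498 m → arm 0.021 m, τ = 113.7 × 0.021 = 2.388 N·m counterclockwise.
Net moment of existing loads = 58.26 N·m clockwise.
The potted plant weighs 10.4 × 9.8 = 101.9 N and must supply an equal counterclockwise moment, so its lever arm about the knife-edge support is 58.26 / 101.9 = 0.572 m.
That puts it at 1.477 + 0.572 = 2.05 m from the right end.

x ≈ 2.05 m from the right end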